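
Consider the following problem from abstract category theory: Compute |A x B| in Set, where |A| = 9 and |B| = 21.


In Set, the product A x B is the Cartesian product.
By the universal property, |A x B| = |A| * |B|.
|A x B| = 9 * 21 = 189

189


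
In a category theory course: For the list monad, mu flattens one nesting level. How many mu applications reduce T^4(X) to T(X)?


Each application of mu: T^2 -> T removes one layer of nesting.
Starting at depth 4 (i.e., T^4(X)), we need to reach T(X).
Number of mu applications = 4 - 1 = 3

3


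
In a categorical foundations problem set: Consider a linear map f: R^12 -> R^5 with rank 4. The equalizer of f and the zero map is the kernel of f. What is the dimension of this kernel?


The equalizer of f and the zero map is ker(f).
By the rank-nullity theorem: dim(ker(f)) = dim(domain) - rank(f).
dim(ker(f)) = 12 - 4 = 8

8


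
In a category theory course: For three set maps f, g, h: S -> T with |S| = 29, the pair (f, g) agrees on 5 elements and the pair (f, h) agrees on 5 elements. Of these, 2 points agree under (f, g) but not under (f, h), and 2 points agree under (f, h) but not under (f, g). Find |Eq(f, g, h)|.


Eq(f, g, h) is the triple-agreement set: points in S where all three
maps take the same value. Using inclusion-exclusion on the pairwise data:
Pair (f, g) agrees on 5 points; pair (f, h) on 5 points.
Points agreeing under (f, g) but not (f, h) = 2; under (f, h) but not (f, g) = 2.
Triple-agreement = agreement-in-(f, g) minus points that agree under (f, g) but not (f, h):
|Eq(f, g, h)| = 5 - 2 = 3
(cross-check via (f, h): 5 - 2 = 3.)

3


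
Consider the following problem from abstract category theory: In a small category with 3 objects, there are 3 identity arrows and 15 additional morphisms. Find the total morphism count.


Each object has an identity morphism, giving 3 identities.
Adding the 15 non-identity morphisms:
Total = 3 + 15 = 18

18


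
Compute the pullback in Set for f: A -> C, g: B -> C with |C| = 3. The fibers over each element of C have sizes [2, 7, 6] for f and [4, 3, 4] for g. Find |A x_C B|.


The pullback A x_C B consists of pairs (a, b) with f(a) = g(b).
For each element c in C, the fiber product has |f^-1(c)| * |g^-1(c)| elements.
Summing over C: 2 * 4 + 7 * 3 + 6 * 4
= 8 + 21 + 24 = 53

53


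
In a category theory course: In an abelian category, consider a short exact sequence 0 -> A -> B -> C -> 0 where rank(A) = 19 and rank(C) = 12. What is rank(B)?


For a short exact sequence 0 -> A -> B -> C -> 0,
rank is additive: rank(B) = rank(A) + rank(C).
rank(B) = 19 + 12 = 31

31


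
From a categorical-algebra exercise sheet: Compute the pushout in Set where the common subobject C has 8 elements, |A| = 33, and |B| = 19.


The pushout A +_C B identifies the images of C in A and B.
|A +_C B| = |A| + |B| - |C| (for injections).
= 33 + 19 - 8 = 44

44


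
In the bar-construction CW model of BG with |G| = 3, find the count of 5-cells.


In the bar-construction CW model of BG, the n-cells are indexed by
n-tuples [g_1|...|g_n] of non-identity elements of G (degenerate
simplices with some g_i = e do not contribute cells), so there are
(|G| - 1)^n n-cells.
For dim = 5 with |G| = 3:
cells = (3 - 1)^5 = 2^5 = 32

32


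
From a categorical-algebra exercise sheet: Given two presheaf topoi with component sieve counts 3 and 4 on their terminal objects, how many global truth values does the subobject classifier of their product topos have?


In a product of presheaf topoi E_1 x E_2, the subobject classifier
is Omega = Omega_1 x Omega_2 (componentwise), so
|Omega(top)| = |Omega_1(top_1)| * |Omega_2(top_2)|.
= 3 * 4 = 12.

12


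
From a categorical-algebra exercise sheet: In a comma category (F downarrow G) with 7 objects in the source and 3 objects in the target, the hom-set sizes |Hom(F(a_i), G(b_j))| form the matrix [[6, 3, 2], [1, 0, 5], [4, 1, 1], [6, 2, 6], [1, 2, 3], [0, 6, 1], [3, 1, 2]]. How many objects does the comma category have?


Objects of (F downarrow G) are triples (a, b, h: F(a)->G(b)).
The count equals the sum of all entries in the hom-matrix.
sum(row 0) = 11
sum(row 1) = 6
sum(row 2) = 6
sum(row 3) = 14
sum(row 4) = 6
sum(row 5) = 7
sum(row 6) = 6
Grand total = 56

56


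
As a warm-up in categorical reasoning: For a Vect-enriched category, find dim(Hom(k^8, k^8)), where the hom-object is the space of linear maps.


In Vect-enriched categories, Hom(k^n, k^m) is the space of m x n matrices.
dim(Hom(k^8, k^8)) = 8 * 8 = 64

64


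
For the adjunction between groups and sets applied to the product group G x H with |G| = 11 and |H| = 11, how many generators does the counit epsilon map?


The counit epsilon_K: F(U(K)) -> K of the Free-Forgetful adjunction
maps |K| generators of F(U(K)) into K. For K = G x H (the product group),
|G x H| = |G| * |H|.
Total generators mapped = 11 * 11 = 121.

121


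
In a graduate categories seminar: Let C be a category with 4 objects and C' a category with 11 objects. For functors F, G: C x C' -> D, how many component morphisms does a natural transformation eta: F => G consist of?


A natural transformation eta: F => G assigns one component morphism per
object of the domain category.
The domain is the product category C x C', so
|Ob(C x C')| = |Ob(C)| * |Ob(C')| = 4 * 11 = 44.
Therefore eta has 44 component morphisms.

44


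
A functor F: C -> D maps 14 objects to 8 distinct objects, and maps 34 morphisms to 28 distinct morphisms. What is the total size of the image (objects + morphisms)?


The image of F consists of distinct objects and distinct morphisms.
|Im(F)| on objects = 8
|Im(F)| on morphisms = 28
Total image cardinality = 8 + 28 = 36

36


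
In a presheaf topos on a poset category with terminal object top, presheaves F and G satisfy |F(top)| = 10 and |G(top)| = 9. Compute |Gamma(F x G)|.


Global sections of a presheaf on a poset with terminal top satisfy
Gamma(H) ~ H(top). Presheaves admit pointwise products, so
(F x G)(top) = F(top) x G(top) (Cartesian product).
|Gamma(F x G)| = |F(top)| * |G(top)| = 10 * 9 = 90.

90


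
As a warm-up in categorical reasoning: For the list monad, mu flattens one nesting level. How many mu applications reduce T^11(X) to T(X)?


Each application of mu: T^2 -> T removes one layer of nesting.
Starting at depth 11 (i.e., T^11(X)), we need to reach T(X).
Number of mu applications = 11 - 1 = 10

10


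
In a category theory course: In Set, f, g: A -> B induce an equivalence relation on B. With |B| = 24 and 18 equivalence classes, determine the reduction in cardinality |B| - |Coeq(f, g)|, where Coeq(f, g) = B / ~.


The coequalizer Coeq(f, g) = B / ~ has one element per equivalence class.
|B| = 24, |Coeq(f, g)| = 18.
|B| - |Coeq(f, g)| = 24 - 18 = 6.

6


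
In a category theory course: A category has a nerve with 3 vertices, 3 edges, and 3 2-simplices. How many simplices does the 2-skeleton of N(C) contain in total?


The 2-skeleton of the nerve N(C) consists of simplices in dimensions 0, 1, 2:
  |N(C)_0| = 3 (objects)
  |N(C)_1| = 3 (morphisms)
  |N(C)_2| = 3 (composable pairs)
Total = 3 + 3 + 3 = 9

9


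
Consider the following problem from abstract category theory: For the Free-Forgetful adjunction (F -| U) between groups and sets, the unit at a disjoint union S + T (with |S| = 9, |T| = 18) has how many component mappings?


The unit eta_X: X -> U(F(X)) of the Free-Forgetful adjunction
maps each element of X to a generator of F(X). For X = S + T (disjoint
union in Set), |S + T| = |S| + |T|.
Total mappings = 9 + 18 = 27.

27


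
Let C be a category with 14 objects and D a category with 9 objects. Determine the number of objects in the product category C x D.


The product category C x D has objects that are pairs (c, d).
Number of pairs = |Ob(C)| * |Ob(D)| = 14 * 9 = 126

126


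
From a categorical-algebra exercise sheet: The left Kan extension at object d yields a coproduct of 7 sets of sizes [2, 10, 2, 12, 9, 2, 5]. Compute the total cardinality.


Pointwise, the left Kan extension (Lan_F H)(d) is the colimit, indexed
by the comma category (F downarrow d), of H composed with the
projection (F downarrow d) -> C. Here that colimit is given
as a coproduct (disjoint union) of sets, so its cardinality is the
sum of the sizes of the summands.
Coproduct of sets with sizes: 2 + 10 + 2 + 12 + 9 + 2 + 5
= 42

42


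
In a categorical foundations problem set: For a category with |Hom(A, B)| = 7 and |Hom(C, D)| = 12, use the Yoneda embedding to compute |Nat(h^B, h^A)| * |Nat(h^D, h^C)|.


By the Yoneda lemma, Nat(h^B, h^A) is isomorphic to Hom(A, B),
so |Nat(h^B, h^A)| = |Hom(A, B)| and |Nat(h^D, h^C)| = |Hom(C, D)|.
|Hom(A, B)| = 7, |Hom(C, D)| = 12.
|Nat(h^B, h^A) x Nat(h^D, h^C)| = 7 * 12 = 84

84


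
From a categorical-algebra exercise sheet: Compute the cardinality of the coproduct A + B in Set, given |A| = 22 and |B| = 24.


In Set, the coproduct A + B is the disjoint union.
|A + B| = |A| + |B| = 22 + 24 = 46

46


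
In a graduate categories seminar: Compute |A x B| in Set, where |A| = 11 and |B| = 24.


In Set, the product A x B is the Cartesian product.
By the universal property, |A x B| = |A| * |B|.
|A x B| = 11 * 24 = 264

264


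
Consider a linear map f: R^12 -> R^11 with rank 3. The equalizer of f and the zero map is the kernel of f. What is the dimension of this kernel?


The equalizer of f and the zero map is ker(f).
By the rank-nullity theorem: dim(ker(f)) = dim(domain) - rank(f).
dim(ker(f)) = 12 - 3 = 9

9


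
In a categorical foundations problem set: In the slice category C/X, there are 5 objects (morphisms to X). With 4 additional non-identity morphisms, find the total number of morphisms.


In the slice category C/X, objects are morphisms to X.
Identity morphisms: 5 (one per object of C/X).
Non-identity morphisms: 4.
Total = 5 + 4 = 9

9


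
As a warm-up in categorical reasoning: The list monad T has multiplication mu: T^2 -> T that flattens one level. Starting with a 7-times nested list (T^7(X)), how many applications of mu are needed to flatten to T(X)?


Each application of mu: T^2 -> T removes one layer of nesting.
Starting at depth 7 (i.e., T^7(X)), we need to reach T(X).
Number of mu applications = 7 - 1 = 6

6


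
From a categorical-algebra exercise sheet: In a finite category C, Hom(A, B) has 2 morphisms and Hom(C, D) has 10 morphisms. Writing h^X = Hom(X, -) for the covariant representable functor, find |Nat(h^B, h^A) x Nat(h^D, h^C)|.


By the Yoneda lemma, Nat(h^B, h^A) is isomorphic to Hom(A, B),
so |Nat(h^B, h^A)| = |Hom(A, B)| and |Nat(h^D, h^C)| = |Hom(C, D)|.
|Hom(A, B)| = 2, |Hom(C, D)| = 10.
|Nat(h^B, h^A) x Nat(h^D, h^C)| = 2 * 10 = 20

20


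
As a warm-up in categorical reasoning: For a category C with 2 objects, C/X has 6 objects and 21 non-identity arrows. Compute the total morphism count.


In the slice category C/X, objects are morphisms to X.
Identity morphisms: 6 (one per object of C/X).
Non-identity morphisms: 21.
Total = 6 + 21 = 27

27


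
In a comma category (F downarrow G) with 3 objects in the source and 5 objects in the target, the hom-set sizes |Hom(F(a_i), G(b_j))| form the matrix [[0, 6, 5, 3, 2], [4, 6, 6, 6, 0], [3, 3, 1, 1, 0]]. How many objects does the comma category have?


Objects of (F downarrow G) are triples (a, b, h: F(a)->G(b)).
The count equals the sum of all entries in the hom-matrix.
sum(row 0) = 16
sum(row 1) = 22
sum(row 2) = 8
Grand total = 46

46


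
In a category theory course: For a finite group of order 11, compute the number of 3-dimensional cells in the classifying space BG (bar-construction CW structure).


In the bar-construction CW model of BG, the n-cells are indexed by
n-tuples [g_1|...|g_n] of non-identity elements of G (degenerate
simplices with some g_i = e do not contribute cells), so there are
(|G| - 1)^n n-cells.
For dim = 3 with |G| = 11:
cells = (11 - 1)^3 = 10^3 = 1000

1000


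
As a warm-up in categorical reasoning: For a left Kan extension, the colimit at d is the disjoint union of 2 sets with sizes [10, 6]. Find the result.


Pointwise, the left Kan extension (Lan_F H)(d) is the colimit, indexed
by the comma category (F downarrow d), of H composed with the
projection (F downarrow d) -> C. Here that colimit is given
as a coproduct (disjoint union) of sets, so its cardinality is the
sum of the sizes of the summands.
Coproduct of sets with sizes: 10 + 6
= 16

16


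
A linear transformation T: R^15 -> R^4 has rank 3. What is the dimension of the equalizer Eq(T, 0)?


The equalizer of f and the zero map is ker(f).
By the rank-nullity theorem: dim(ker(f)) = dim(domain) - rank(f).
dim(ker(f)) = 15 - 3 = 12

12


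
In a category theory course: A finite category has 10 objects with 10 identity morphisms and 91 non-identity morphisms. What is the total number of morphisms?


Each object has an identity morphism, giving 10 identities.
Adding the 91 non-identity morphisms:
Total = 10 + 91 = 101

101


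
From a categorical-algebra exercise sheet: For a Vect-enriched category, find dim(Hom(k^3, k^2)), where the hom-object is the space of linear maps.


In Vect-enriched categories, Hom(k^n, k^m) is the space of m x n matrices.
dim(Hom(k^3, k^2)) = 2 * 3 = 6

6


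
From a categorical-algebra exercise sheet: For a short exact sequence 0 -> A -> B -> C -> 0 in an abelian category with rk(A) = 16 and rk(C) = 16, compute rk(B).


For a short exact sequence 0 -> A -> B -> C -> 0,
rank is additive: rank(B) = rank(A) + rank(C).
rank(B) = 16 + 16 = 32

32


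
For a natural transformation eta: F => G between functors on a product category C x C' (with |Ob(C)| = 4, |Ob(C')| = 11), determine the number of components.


A natural transformation eta: F => G assigns one component morphism per
object of the domain category.
The domain is the product category C x C', so
|Ob(C x C')| = |Ob(C)| * |Ob(C')| = 4 * 11 = 44.
Therefore eta has 44 component morphisms.

44


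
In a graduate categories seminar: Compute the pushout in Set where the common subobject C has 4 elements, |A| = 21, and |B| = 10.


The pushout A +_C B identifies the images of C in A and B.
|A +_C B| = |A| + |B| - |C| (for injections).
= 21 + 10 - 4 = 27

27


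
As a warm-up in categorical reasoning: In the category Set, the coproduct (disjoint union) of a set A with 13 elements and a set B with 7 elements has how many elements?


In Set, the coproduct A + B is the disjoint union.
|A + B| = |A| + |B| = 13 + 7 = 20

20


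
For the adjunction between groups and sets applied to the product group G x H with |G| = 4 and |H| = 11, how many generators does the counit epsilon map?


The counit epsilon_K: F(U(K)) -> K of the Free-Forgetful adjunction
maps |K| generators of F(U(K)) into K. For K = G x H (the product group),
|G x H| = |G| * |H|.
Total generators mapped = 4 * 11 = 44.

44


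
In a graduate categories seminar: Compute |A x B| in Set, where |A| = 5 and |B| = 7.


In Set, the product A x B is the Cartesian product.
By the universal property, |A x B| = |A| * |B|.
|A x B| = 5 * 7 = 35

35


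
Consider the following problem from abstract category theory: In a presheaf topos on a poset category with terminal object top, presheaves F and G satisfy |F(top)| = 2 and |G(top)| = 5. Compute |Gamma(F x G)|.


Global sections of a presheaf on a poset with terminal top satisfy
Gamma(H) ~ H(top). Presheaves admit pointwise products, so
(F x G)(top) = F(top) x G(top) (Cartesian product).
|Gamma(F x G)| = |F(top)| * |G(top)| = 2 * 5 = 10.

10


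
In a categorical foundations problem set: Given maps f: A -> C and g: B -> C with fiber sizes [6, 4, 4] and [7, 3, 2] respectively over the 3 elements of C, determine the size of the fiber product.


The pullback A x_C B consists of pairs (a, b) with f(a) = g(b).
For each element c in C, the fiber product has |f^-1(c)| * |g^-1(c)| elements.
Summing over C: 6 * 7 + 4 * 3 + 4 * 2
= 42 + 12 + 8 = 62

62


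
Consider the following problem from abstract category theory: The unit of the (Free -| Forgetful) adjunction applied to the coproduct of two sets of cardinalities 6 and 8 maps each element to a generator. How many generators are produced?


The unit eta_X: X -> U(F(X)) of the Free-Forgetful adjunction
maps each element of X to a generator of F(X). For X = S + T (disjoint
union in Set), |S + T| = |S| + |T|.
Total mappings = 6 + 8 = 14.

14


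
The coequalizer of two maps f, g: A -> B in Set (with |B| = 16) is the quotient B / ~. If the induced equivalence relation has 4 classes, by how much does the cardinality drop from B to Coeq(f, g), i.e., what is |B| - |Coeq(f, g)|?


The coequalizer Coeq(f, g) = B / ~ has one element per equivalence class.
|B| = 16, |Coeq(f, g)| = 4.
|B| - |Coeq(f, g)| = 16 - 4 = 12.

12


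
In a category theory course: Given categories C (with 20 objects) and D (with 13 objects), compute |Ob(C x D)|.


The product category C x D has objects that are pairs (c, d).
Number of pairs = |Ob(C)| * |Ob(D)| = 20 * 13 = 260

260


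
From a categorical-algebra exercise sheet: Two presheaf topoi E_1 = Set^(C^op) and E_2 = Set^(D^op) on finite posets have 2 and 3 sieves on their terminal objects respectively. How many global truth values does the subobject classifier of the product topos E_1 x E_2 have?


In a product of presheaf topoi E_1 x E_2, the subobject classifier
is Omega = Omega_1 x Omega_2 (componentwise), so
|Omega(top)| = |Omega_1(top_1)| * |Omega_2(top_2)|.
= 2 * 3 = 6.

6


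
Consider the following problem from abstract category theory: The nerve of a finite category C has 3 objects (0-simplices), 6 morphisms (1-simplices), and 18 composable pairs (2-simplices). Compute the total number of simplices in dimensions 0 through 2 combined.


The 2-skeleton of the nerve N(C) consists of simplices in dimensions 0, 1, 2:
  |N(C)_0| = 3 (objects)
  |N(C)_1| = 6 (morphisms)
  |N(C)_2| = 18 (composable pairs)
Total = 3 + 6 + 18 = 27

27


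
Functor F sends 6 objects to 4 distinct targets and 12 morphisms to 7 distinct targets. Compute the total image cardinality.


The image of F consists of distinct objects and distinct morphisms.
|Im(F)| on objects = 4
|Im(F)| on morphisms = 7
Total image cardinality = 4 + 7 = 11

11


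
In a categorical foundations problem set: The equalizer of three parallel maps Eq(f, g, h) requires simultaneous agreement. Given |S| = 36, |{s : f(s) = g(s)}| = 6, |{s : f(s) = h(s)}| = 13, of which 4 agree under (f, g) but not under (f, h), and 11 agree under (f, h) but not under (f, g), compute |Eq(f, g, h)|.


Eq(f, g, h) is the triple-agreement set: points in S where all three
maps take the same value. Using inclusion-exclusion on the pairwise data:
Pair (f, g) agrees on 6 points; pair (f, h) on 13 points.
Points agreeing under (f, g) but not (f, h) = 4; under (f, h) but not (f, g) = 11.
Triple-agreement = agreement-in-(f, g) minus points that agree under (f, g) but not (f, h):
|Eq(f, g, h)| = 6 - 4 = 2
(cross-check via (f, h): 13 - 11 = 2.)

2


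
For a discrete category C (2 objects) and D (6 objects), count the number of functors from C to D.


A functor from a discrete category C to D is determined by
where each object maps. Each of the 2 objects of C can map
to any of the 6 objects of D independently.
Number of functors = 6^2 = 36

36


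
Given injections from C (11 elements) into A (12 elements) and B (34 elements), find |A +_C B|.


The pushout A +_C B identifies the images of C in A and B.
|A +_C B| = |A| + |B| - |C| (for injections).
= 12 + 34 - 11 = 35

35


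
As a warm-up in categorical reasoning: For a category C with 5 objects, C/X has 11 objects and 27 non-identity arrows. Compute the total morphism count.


In the slice category C/X, objects are morphisms to X.
Identity morphisms: 11 (one per object of C/X).
Non-identity morphisms: 27.
Total = 11 + 27 = 38

38


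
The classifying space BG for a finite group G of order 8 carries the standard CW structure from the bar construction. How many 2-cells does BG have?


In the bar-construction CW model of BG, the n-cells are indexed by
n-tuples [g_1|...|g_n] of non-identity elements of G (degenerate
simplices with some g_i = e do not contribute cells), so there are
(|G| - 1)^n n-cells.
For dim = 2 with |G| = 8:
cells = (8 - 1)^2 = 7^2 = 49

49


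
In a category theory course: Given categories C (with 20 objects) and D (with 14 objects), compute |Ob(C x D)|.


The product category C x D has objects that are pairs (c, d).
Number of pairs = |Ob(C)| * |Ob(D)| = 20 * 14 = 280

280


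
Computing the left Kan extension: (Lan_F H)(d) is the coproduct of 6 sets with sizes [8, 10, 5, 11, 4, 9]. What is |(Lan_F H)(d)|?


Pointwise, the left Kan extension (Lan_F H)(d) is the colimit, indexed
by the comma category (F downarrow d), of H composed with the
projection (F downarrow d) -> C. Here that colimit is given
as a coproduct (disjoint union) of sets, so its cardinality is the
sum of the sizes of the summands.
Coproduct of sets with sizes: 8 + 10 + 5 + 11 + 4 + 9
= 47

47


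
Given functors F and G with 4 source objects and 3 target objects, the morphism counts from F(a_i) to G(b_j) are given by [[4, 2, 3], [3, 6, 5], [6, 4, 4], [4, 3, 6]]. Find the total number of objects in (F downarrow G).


Objects of (F downarrow G) are triples (a, b, h: F(a)->G(b)).
The count equals the sum of all entries in the hom-matrix.
sum(row 0) = 9
sum(row 1) = 14
sum(row 2) = 14
sum(row 3) = 13
Grand total = 50

50


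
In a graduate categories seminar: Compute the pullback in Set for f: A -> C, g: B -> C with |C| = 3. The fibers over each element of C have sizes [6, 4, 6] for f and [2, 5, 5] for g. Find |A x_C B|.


The pullback A x_C B consists of pairs (a, b) with f(a) = g(b).
For each element c in C, the fiber product has |f^-1(c)| * |g^-1(c)| elements.
Summing over C: 6 * 2 + 4 * 5 + 6 * 5
= 12 + 20 + 30 = 62

62


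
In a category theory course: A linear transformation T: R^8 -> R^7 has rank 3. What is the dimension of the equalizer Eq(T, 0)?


The equalizer of f and the zero map is ker(f).
By the rank-nullity theorem: dim(ker(f)) = dim(domain) - rank(f).
dim(ker(f)) = 8 - 3 = 5

5


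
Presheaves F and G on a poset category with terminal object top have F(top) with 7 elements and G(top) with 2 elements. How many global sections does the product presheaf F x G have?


Global sections of a presheaf on a poset with terminal top satisfy
Gamma(H) ~ H(top). Presheaves admit pointwise products, so
(F x G)(top) = F(top) x G(top) (Cartesian product).
|Gamma(F x G)| = |F(top)| * |G(top)| = 7 * 2 = 14.

14


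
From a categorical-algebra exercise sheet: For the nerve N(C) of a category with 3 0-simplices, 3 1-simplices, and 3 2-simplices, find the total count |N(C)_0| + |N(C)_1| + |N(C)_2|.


The 2-skeleton of the nerve N(C) consists of simplices in dimensions 0, 1, 2:
  |N(C)_0| = 3 (objects)
  |N(C)_1| = 3 (morphisms)
  |N(C)_2| = 3 (composable pairs)
Total = 3 + 3 + 3 = 9

9


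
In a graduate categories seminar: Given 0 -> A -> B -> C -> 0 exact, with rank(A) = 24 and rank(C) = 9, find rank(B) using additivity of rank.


For a short exact sequence 0 -> A -> B -> C -> 0,
rank is additive: rank(B) = rank(A) + rank(C).
rank(B) = 24 + 9 = 33

33


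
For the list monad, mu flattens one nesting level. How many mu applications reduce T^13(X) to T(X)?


Each application of mu: T^2 -> T removes one layer of nesting.
Starting at depth 13 (i.e., T^13(X)), we need to reach T(X).
Number of mu applications = 13 - 1 = 12

12


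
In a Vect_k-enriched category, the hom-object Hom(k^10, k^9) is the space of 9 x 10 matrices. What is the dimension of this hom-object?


In Vect-enriched categories, Hom(k^n, k^m) is the space of m x n matrices.
dim(Hom(k^10, k^9)) = 9 * 10 = 90

90


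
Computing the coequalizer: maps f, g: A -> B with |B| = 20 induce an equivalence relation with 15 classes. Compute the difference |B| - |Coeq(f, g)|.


The coequalizer Coeq(f, g) = B / ~ has one element per equivalence class.
|B| = 20, |Coeq(f, g)| = 15.
|B| - |Coeq(f, g)| = 20 - 15 = 5.

5


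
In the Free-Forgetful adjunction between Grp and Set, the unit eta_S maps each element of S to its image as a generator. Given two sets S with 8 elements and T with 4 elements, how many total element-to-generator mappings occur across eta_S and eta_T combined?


The unit eta_X: X -> U(F(X)) of the Free-Forgetful adjunction
maps each element of X to a generator of F(X). For X = S + T (disjoint
union in Set), |S + T| = |S| + |T|.
Total mappings = 8 + 4 = 12.

12


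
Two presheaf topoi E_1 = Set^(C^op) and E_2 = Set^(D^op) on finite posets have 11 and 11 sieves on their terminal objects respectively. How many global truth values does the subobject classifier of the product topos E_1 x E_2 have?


In a product of presheaf topoi E_1 x E_2, the subobject classifier
is Omega = Omega_1 x Omega_2 (componentwise), so
|Omega(top)| = |Omega_1(top_1)| * |Omega_2(top_2)|.
= 11 * 11 = 121.

121


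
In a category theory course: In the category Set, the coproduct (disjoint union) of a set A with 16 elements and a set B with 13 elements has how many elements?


In Set, the coproduct A + B is the disjoint union.
|A + B| = |A| + |B| = 16 + 13 = 29

29


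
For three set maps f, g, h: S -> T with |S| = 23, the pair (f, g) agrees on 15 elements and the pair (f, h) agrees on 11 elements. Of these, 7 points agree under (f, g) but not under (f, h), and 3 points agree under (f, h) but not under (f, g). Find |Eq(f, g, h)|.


Eq(f, g, h) is the triple-agreement set: points in S where all three
maps take the same value. Using inclusion-exclusion on the pairwise data:
Pair (f, g) agrees on 15 points; pair (f, h) on 11 points.
Points agreeing under (f, g) but not (f, h) = 7; under (f, h) but not (f, g) = 3.
Triple-agreement = agreement-in-(f, g) minus points that agree under (f, g) but not (f, h):
|Eq(f, g, h)| = 15 - 7 = 8
(cross-check via (f, h): 11 - 3 = 8.)

8


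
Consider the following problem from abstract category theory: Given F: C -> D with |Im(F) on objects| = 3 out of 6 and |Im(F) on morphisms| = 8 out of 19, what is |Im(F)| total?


The image of F consists of distinct objects and distinct morphisms.
|Im(F)| on objects = 3
|Im(F)| on morphisms = 8
Total image cardinality = 3 + 8 = 11

11


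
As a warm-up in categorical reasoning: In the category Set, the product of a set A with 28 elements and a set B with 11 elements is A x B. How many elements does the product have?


In Set, the product A x B is the Cartesian product.
By the universal property, |A x B| = |A| * |B|.
|A x B| = 28 * 11 = 308

308


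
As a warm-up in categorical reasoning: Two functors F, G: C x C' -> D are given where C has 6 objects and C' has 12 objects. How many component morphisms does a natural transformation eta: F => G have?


A natural transformation eta: F => G assigns one component morphism per
object of the domain category.
The domain is the product category C x C', so
|Ob(C x C')| = |Ob(C)| * |Ob(C')| = 6 * 12 = 72.
Therefore eta has 72 component morphisms.

72


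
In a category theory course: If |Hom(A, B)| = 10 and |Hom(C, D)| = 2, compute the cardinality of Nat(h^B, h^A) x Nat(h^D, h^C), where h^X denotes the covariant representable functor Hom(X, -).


By the Yoneda lemma, Nat(h^B, h^A) is isomorphic to Hom(A, B),
so |Nat(h^B, h^A)| = |Hom(A, B)| and |Nat(h^D, h^C)| = |Hom(C, D)|.
|Hom(A, B)| = 10, |Hom(C, D)| = 2.
|Nat(h^B, h^A) x Nat(h^D, h^C)| = 10 * 2 = 20

20


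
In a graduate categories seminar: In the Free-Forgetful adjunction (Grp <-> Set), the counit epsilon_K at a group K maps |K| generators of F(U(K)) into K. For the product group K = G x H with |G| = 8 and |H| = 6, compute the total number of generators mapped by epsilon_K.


The counit epsilon_K: F(U(K)) -> K of the Free-Forgetful adjunction
maps |K| generators of F(U(K)) into K. For K = G x H (the product group),
|G x H| = |G| * |H|.
Total generators mapped = 8 * 6 = 48.

48


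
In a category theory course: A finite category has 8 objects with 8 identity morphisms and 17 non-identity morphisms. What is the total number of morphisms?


Each object has an identity morphism, giving 8 identities.
Adding the 17 non-identity morphisms:
Total = 8 + 17 = 25

25


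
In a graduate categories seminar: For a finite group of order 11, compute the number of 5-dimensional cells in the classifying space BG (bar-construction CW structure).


In the bar-construction CW model of BG, the n-cells are indexed by
n-tuples [g_1|...|g_n] of non-identity elements of G (degenerate
simplices with some g_i = e do not contribute cells), so there are
(|G| - 1)^n n-cells.
For dim = 5 with |G| = 11:
cells = (11 - 1)^5 = 10^5 = 100000

100000


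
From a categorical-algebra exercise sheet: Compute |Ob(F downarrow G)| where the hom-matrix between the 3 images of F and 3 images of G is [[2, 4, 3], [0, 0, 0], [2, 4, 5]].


Objects of (F downarrow G) are triples (a, b, h: F(a)->G(b)).
The count equals the sum of all entries in the hom-matrix.
sum(row 0) = 9
sum(row 1) = 0
sum(row 2) = 11
Grand total = 20

20


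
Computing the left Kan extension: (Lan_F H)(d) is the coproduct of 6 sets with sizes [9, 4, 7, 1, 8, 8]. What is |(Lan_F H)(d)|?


Pointwise, the left Kan extension (Lan_F H)(d) is the colimit, indexed
by the comma category (F downarrow d), of H composed with the
projection (F downarrow d) -> C. Here that colimit is given
as a coproduct (disjoint union) of sets, so its cardinality is the
sum of the sizes of the summands.
Coproduct of sets with sizes: 9 + 4 + 7 + 1 + 8 + 8
= 37

37


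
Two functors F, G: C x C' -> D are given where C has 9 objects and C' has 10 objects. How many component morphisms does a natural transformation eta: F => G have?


A natural transformation eta: F => G assigns one component morphism per
object of the domain category.
The domain is the product category C x C', so
|Ob(C x C')| = |Ob(C)| * |Ob(C')| = 9 * 10 = 90.
Therefore eta has 90 component morphisms.

90


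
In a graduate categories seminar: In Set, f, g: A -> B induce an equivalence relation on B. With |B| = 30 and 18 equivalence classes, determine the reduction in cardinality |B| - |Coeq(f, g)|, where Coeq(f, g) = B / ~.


The coequalizer Coeq(f, g) = B / ~ has one element per equivalence class.
|B| = 30, |Coeq(f, g)| = 18.
|B| - |Coeq(f, g)| = 30 - 18 = 12.

12


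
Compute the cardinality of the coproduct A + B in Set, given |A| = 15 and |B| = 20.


In Set, the coproduct A + B is the disjoint union.
|A + B| = |A| + |B| = 15 + 20 = 35

35


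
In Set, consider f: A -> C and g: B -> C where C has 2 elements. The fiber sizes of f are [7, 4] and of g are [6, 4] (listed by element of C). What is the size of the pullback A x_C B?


The pullback A x_C B consists of pairs (a, b) with f(a) = g(b).
For each element c in C, the fiber product has |f^-1(c)| * |g^-1(c)| elements.
Summing over C: 7 * 6 + 4 * 4
= 42 + 16 = 58

58


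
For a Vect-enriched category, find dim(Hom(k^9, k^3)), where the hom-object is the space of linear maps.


In Vect-enriched categories, Hom(k^n, k^m) is the space of m x n matrices.
dim(Hom(k^9, k^3)) = 3 * 9 = 27

27


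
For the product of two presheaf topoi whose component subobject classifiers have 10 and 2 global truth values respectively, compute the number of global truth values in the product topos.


In a product of presheaf topoi E_1 x E_2, the subobject classifier
is Omega = Omega_1 x Omega_2 (componentwise), so
|Omega(top)| = |Omega_1(top_1)| * |Omega_2(top_2)|.
= 10 * 2 = 20.

20


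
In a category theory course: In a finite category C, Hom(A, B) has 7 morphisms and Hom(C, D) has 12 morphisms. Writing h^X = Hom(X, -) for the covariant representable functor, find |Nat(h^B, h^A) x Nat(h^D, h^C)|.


By the Yoneda lemma, Nat(h^B, h^A) is isomorphic to Hom(A, B),
so |Nat(h^B, h^A)| = |Hom(A, B)| and |Nat(h^D, h^C)| = |Hom(C, D)|.
|Hom(A, B)| = 7, |Hom(C, D)| = 12.
|Nat(h^B, h^A) x Nat(h^D, h^C)| = 7 * 12 = 84

84


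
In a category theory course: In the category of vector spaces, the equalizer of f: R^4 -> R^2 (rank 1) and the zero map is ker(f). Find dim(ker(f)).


The equalizer of f and the zero map is ker(f).
By the rank-nullity theorem: dim(ker(f)) = dim(domain) - rank(f).
dim(ker(f)) = 4 - 1 = 3

3


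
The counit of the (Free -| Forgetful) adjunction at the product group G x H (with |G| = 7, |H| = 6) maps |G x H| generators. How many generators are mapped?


The counit epsilon_K: F(U(K)) -> K of the Free-Forgetful adjunction
maps |K| generators of F(U(K)) into K. For K = G x H (the product group),
|G x H| = |G| * |H|.
Total generators mapped = 7 * 6 = 42.

42


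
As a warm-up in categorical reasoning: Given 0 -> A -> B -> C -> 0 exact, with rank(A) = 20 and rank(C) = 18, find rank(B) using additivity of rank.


For a short exact sequence 0 -> A -> B -> C -> 0,
rank is additive: rank(B) = rank(A) + rank(C).
rank(B) = 20 + 18 = 38

38


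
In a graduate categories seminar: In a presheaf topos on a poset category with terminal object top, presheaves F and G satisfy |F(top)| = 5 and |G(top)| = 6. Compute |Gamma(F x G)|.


Global sections of a presheaf on a poset with terminal top satisfy
Gamma(H) ~ H(top). Presheaves admit pointwise products, so
(F x G)(top) = F(top) x G(top) (Cartesian product).
|Gamma(F x G)| = |F(top)| * |G(top)| = 5 * 6 = 30.

30


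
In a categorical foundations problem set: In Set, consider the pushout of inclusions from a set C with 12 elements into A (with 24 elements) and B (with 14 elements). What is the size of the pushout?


The pushout A +_C B identifies the images of C in A and B.
|A +_C B| = |A| + |B| - |C| (for injections).
= 24 + 14 - 12 = 26

26


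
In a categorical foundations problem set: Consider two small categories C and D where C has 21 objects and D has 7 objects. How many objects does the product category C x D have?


The product category C x D has objects that are pairs (c, d).
Number of pairs = |Ob(C)| * |Ob(D)| = 21 * 7 = 147

147


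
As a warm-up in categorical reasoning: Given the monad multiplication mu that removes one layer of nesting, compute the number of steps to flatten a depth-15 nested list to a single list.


Each application of mu: T^2 -> T removes one layer of nesting.
Starting at depth 15 (i.e., T^15(X)), we need to reach T(X).
Number of mu applications = 15 - 1 = 14

14


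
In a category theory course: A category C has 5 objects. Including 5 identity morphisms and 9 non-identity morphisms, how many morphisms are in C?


Each object has an identity morphism, giving 5 identities.
Adding the 9 non-identity morphisms:
Total = 5 + 9 = 14

14


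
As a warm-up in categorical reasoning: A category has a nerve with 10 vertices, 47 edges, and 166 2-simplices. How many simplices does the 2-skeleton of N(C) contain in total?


The 2-skeleton of the nerve N(C) consists of simplices in dimensions 0, 1, 2:
  |N(C)_0| = 10 (objects)
  |N(C)_1| = 47 (morphisms)
  |N(C)_2| = 166 (composable pairs)
Total = 10 + 47 + 166 = 223

223


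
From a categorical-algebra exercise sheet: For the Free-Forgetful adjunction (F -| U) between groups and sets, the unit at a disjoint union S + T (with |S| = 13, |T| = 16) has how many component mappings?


The unit eta_X: X -> U(F(X)) of the Free-Forgetful adjunction
maps each element of X to a generator of F(X). For X = S + T (disjoint
union in Set), |S + T| = |S| + |T|.
Total mappings = 13 + 16 = 29.

29


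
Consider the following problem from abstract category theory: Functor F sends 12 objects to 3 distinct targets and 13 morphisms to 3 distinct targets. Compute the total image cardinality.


The image of F consists of distinct objects and distinct morphisms.
|Im(F)| on objects = 3
|Im(F)| on morphisms = 3
Total image cardinality = 3 + 3 = 6

6


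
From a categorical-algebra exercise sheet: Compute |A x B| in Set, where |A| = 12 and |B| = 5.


In Set, the product A x B is the Cartesian product.
By the universal property, |A x B| = |A| * |B|.
|A x B| = 12 * 5 = 60

60


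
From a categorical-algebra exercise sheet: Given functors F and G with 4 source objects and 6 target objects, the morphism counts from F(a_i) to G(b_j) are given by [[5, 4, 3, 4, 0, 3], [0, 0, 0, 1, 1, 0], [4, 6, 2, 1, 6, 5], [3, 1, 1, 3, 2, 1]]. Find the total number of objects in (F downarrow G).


Objects of (F downarrow G) are triples (a, b, h: F(a)->G(b)).
The count equals the sum of all entries in the hom-matrix.
sum(row 0) = 19
sum(row 1) = 2
sum(row 2) = 24
sum(row 3) = 11
Grand total = 56

56


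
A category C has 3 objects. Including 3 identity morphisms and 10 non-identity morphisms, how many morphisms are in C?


Each object has an identity morphism, giving 3 identities.
Adding the 10 non-identity morphisms:
Total = 3 + 10 = 13

13


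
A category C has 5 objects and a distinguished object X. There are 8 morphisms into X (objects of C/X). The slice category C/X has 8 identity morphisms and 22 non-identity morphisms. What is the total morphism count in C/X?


In the slice category C/X, objects are morphisms to X.
Identity morphisms: 8 (one per object of C/X).
Non-identity morphisms: 22.
Total = 8 + 22 = 30

30


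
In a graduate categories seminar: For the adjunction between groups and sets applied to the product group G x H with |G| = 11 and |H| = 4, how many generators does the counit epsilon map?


The counit epsilon_K: F(U(K)) -> K of the Free-Forgetful adjunction
maps |K| generators of F(U(K)) into K. For K = G x H (the product group),
|G x H| = |G| * |H|.
Total generators mapped = 11 * 4 = 44.

44


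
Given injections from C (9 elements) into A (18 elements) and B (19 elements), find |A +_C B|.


The pushout A +_C B identifies the images of C in A and B.
|A +_C B| = |A| + |B| - |C| (for injections).
= 18 + 19 - 9 = 28

28


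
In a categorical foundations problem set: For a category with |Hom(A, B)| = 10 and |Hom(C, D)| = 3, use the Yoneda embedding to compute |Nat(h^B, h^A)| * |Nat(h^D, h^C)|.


By the Yoneda lemma, Nat(h^B, h^A) is isomorphic to Hom(A, B),
so |Nat(h^B, h^A)| = |Hom(A, B)| and |Nat(h^D, h^C)| = |Hom(C, D)|.
|Hom(A, B)| = 10, |Hom(C, D)| = 3.
|Nat(h^B, h^A) x Nat(h^D, h^C)| = 10 * 3 = 30

30


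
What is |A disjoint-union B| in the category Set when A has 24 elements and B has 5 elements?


In Set, the coproduct A + B is the disjoint union.
|A + B| = |A| + |B| = 24 + 5 = 29

29


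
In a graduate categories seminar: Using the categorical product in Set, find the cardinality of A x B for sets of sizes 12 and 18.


In Set, the product A x B is the Cartesian product.
By the universal property, |A x B| = |A| * |B|.
|A x B| = 12 * 18 = 216

216


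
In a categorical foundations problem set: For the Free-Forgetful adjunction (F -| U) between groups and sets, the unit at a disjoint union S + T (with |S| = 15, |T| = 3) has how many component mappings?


The unit eta_X: X -> U(F(X)) of the Free-Forgetful adjunction
maps each element of X to a generator of F(X). For X = S + T (disjoint
union in Set), |S + T| = |S| + |T|.
Total mappings = 15 + 3 = 18.

18


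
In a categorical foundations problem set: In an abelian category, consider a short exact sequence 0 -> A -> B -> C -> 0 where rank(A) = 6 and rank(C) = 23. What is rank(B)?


For a short exact sequence 0 -> A -> B -> C -> 0,
rank is additive: rank(B) = rank(A) + rank(C).
rank(B) = 6 + 23 = 29

29


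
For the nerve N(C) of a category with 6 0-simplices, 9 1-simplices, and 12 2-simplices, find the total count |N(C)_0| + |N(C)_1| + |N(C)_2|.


The 2-skeleton of the nerve N(C) consists of simplices in dimensions 0, 1, 2:
  |N(C)_0| = 6 (objects)
  |N(C)_1| = 9 (morphisms)
  |N(C)_2| = 12 (composable pairs)
Total = 6 + 9 + 12 = 27

27


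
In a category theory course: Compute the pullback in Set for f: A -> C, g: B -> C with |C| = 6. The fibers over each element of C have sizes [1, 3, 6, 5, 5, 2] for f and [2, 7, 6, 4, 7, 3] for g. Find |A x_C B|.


The pullback A x_C B consists of pairs (a, b) with f(a) = g(b).
For each element c in C, the fiber product has |f^-1(c)| * |g^-1(c)| elements.
Summing over C: 1 * 2 + 3 * 7 + 6 * 6 + 5 * 4 + 5 * 7 + 2 * 3
= 2 + 21 + 36 + 20 + 35 + 6 = 120

120
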